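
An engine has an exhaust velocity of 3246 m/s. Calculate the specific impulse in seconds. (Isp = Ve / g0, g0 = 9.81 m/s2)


Isp = Ve / g0 = 3246 / 9.81 = 330.9 s

330.9 s


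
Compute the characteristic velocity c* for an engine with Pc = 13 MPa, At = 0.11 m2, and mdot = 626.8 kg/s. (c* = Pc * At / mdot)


c* = 13e6 * 0.11 / 626.8 = 2281 m/s

2281 m/s


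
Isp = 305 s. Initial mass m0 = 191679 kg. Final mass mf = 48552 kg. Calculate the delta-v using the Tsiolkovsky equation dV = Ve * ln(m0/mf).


Ve = 305 * 9.81 = 2992.05 m/s
dV = 2992.05 * ln(191679/48552) = 4109 m/s

4109 m/s


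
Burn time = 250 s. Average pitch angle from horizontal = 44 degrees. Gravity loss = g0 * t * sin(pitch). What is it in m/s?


GL = 9.81 * 250 * sin(44 deg) = 1704 m/s

1704 m/s


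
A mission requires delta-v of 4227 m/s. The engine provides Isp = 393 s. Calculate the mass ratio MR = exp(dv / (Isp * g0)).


Ve = 393 * 9.81 = 3855.33 m/s
MR = exp(4227 / 3855.33) = 2.993

2.993


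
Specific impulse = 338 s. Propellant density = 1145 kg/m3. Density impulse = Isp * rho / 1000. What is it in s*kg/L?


rho*Isp = 338 * 1145 / 1000 = 387 s*kg/L

387 s*kg/L


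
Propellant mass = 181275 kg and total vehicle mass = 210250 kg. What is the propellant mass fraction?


PMF = 181275 / 210250 = 0.862

0.862


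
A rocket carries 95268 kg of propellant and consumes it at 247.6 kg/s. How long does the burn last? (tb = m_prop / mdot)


tb = 95268 / 247.6 = 384.8 s

384.8 s


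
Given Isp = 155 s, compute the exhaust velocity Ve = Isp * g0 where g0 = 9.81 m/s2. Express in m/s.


Ve = Isp * g0 = 155 * 9.81 = 1520.6 m/s

1520.6 m/s


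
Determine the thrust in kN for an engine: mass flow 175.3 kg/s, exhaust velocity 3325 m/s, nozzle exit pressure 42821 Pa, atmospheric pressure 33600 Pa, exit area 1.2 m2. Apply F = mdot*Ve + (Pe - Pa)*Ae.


F = 175.3 * 3325 + (42821 - 33600) * 1.2 = 593938.0 N = 593.9 kN

593.9 kN


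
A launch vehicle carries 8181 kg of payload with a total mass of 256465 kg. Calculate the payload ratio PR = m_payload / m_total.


PR = 8181 / 256465 = 0.0319

0.0319


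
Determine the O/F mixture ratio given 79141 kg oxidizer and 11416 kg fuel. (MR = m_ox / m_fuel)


MR = 79141 / 11416 = 6.93

6.93


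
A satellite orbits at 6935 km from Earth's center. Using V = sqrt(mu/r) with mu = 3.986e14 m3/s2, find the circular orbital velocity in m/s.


V = sqrt(3.986e14 / 6935000) = 7581 m/s

7581 m/s


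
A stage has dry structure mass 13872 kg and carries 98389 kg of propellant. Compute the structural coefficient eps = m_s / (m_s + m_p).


eps = 13872 / (13872 + 98389) = 0.1236

0.1236


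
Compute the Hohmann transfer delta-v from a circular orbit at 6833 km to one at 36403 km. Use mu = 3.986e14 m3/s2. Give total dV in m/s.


V1 = sqrt(mu/r1) = 7637.71 m/s
dV1 = V1*(sqrt(2*r2/(r1+r2)) - 1) = 2273.44 m/s
V2 = sqrt(mu/r2) = 3309.03 m/s
dV2 = V2*(1 - sqrt(2*r1/(r1+r2))) = 1448.66 m/s
Total dV = 3722 m/s

3722 m/s


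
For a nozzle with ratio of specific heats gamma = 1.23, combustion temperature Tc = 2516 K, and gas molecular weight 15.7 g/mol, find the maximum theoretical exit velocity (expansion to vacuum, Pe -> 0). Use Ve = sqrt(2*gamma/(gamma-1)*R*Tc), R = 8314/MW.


R = 8314 / 15.7 = 529.55 J/(kg.K)
Ve = sqrt(2 * 1.23 / (1.23 - 1) * 529.55 * 2516) = 3775 m/s

3775 m/s


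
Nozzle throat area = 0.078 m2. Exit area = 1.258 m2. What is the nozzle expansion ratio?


AR = 1.258 / 0.078 = 16.1

16.1


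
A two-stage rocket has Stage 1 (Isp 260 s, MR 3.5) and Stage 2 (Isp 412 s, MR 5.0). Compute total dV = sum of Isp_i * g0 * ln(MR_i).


dV1 = 260 * 9.81 * ln(3.5) = 3195.3 m/s
dV2 = 412 * 9.81 * ln(5.0) = 6504.9 m/s
Total dV = 3195.3 + 6504.9 = 9700.2 m/s ~ 9700 m/s

9700 m/s


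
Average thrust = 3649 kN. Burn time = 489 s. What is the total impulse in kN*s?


It = 3649 * 489 = 1784361 kN*s

1784361 kN*s


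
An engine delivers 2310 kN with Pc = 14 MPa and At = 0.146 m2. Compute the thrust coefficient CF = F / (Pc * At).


CF = 2310000 / (14e6 * 0.146) = 1.13

1.13


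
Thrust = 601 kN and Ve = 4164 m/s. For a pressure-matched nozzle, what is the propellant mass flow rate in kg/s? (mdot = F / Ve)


mdot = F / Ve = 601000 / 4164 = 144.3 kg/s

144.3 kg/s


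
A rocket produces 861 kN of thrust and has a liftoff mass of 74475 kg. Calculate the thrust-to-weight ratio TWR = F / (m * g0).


TWR = 861000 / (74475 * 9.81) = 1.18

1.18


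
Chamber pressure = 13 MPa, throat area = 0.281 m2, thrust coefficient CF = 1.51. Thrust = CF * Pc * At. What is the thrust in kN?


F = 1.51 * 13e6 * 0.281 = 5.5160e+06 N = 5516.0 kN

5516.0 kN


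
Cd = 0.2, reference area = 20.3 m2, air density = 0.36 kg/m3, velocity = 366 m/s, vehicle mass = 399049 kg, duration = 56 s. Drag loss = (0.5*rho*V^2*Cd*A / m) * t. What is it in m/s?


D = 0.5 * 0.36 * 366^2 * 0.2 * 20.3 = 97895.04 N
a = 97895.04 / 399049 = 0.2453 m/s2
dV = 0.2453 * 56 = 13.7 m/s

13.7 m/s


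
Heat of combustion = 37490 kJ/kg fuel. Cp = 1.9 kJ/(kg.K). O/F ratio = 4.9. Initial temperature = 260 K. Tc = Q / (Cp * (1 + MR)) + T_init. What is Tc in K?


Tc = 37490 / (1.9 * (1 + 4.9)) + 260 = 3604 K

3604 K


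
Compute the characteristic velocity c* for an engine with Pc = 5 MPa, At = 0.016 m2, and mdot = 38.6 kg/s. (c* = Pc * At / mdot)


c* = 5e6 * 0.016 / 38.6 = 2073 m/s

2073 m/s


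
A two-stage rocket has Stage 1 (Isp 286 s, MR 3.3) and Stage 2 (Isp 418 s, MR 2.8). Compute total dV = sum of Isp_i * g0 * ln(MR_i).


dV1 = 286 * 9.81 * ln(3.3) = 3349.7 m/s
dV2 = 418 * 9.81 * ln(2.8) = 4222.0 m/s
Total dV = 3349.7 + 4222.0 = 7571.7 m/s ~ 7572 m/s

7572 m/s


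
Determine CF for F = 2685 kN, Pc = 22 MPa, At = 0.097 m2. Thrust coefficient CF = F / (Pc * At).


CF = 2685000 / (22e6 * 0.097) = 1.26

1.26


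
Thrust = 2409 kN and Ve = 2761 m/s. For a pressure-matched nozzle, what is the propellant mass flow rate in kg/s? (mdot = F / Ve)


mdot = F / Ve = 2409000 / 2761 = 872.5 kg/s

872.5 kg/s


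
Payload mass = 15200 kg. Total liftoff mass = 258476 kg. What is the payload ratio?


PR = 15200 / 258476 = 0.0588

0.0588


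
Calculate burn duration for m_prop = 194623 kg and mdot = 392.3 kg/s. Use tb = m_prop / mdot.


tb = 194623 / 392.3 = 496.1 s

496.1 s


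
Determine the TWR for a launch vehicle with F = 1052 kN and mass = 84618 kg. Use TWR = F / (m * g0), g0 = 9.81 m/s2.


TWR = 1052000 / (84618 * 9.81) = 1.27

1.27


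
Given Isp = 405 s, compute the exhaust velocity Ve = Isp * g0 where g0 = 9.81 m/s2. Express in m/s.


Ve = Isp * g0 = 405 * 9.81 = 3973.1 m/s

3973.1 m/s


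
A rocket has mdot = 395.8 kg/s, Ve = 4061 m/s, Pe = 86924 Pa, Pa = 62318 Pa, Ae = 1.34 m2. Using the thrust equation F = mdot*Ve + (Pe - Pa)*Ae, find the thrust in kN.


F = 395.8 * 4061 + (86924 - 62318) * 1.34 = 1.6403e+06 N = 1640.3 kN

1640.3 kN


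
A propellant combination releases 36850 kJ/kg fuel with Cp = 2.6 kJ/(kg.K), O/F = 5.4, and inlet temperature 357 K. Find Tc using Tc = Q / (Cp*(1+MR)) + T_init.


Tc = 36850 / (2.6 * (1 + 5.4)) + 357 = 2572 K

2572 K


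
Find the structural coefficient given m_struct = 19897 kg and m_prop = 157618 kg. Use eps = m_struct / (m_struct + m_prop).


eps = 19897 / (19897 + 157618) = 0.1121

0.1121


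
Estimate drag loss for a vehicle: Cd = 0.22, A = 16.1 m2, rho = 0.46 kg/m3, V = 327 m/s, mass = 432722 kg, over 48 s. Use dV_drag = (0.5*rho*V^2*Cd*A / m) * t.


D = 0.5 * 0.46 * 327^2 * 0.22 * 16.1 = 87110.78 N
a = 87110.78 / 432722 = 0.2013 m/s2
dV = 0.2013 * 48 = 9.7 m/s

9.7 m/s


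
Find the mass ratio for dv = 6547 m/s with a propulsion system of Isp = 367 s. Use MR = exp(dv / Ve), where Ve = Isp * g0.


Ve = 367 * 9.81 = 3600.27 m/s
MR = exp(6547 / 3600.27) = 6.162

6.162


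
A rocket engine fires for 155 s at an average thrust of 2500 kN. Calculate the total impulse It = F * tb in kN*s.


It = 2500 * 155 = 387500 kN*s

387500 kN*s


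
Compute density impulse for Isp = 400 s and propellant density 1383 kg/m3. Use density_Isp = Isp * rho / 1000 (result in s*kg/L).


rho*Isp = 400 * 1383 / 1000 = 553 s*kg/L

553 s*kg/L


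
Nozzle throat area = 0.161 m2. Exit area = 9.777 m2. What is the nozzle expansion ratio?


AR = 9.777 / 0.161 = 60.7

60.7


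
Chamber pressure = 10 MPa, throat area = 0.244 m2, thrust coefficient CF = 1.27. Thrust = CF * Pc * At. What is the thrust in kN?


F = 1.27 * 10e6 * 0.244 = 3.0988e+06 N = 3098.8 kN

3098.8 kN


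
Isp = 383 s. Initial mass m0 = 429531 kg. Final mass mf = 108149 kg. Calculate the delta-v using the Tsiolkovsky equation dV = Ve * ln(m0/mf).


Ve = 383 * 9.81 = 3757.23 m/s
dV = 3757.23 * ln(429531/108149) = 5182 m/s

5182 m/s


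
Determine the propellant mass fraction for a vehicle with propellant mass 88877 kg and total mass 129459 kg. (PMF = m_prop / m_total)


PMF = 88877 / 129459 = 0.687

0.687


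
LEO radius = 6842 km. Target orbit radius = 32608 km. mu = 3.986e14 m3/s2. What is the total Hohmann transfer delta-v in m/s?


V1 = sqrt(mu/r1) = 7632.68 m/s
dV1 = V1*(sqrt(2*r2/(r1+r2)) - 1) = 2180.97 m/s
V2 = sqrt(mu/r2) = 3496.28 m/s
dV2 = V2*(1 - sqrt(2*r1/(r1+r2))) = 1437.13 m/s
Total dV = 3618 m/s

3618 m/s


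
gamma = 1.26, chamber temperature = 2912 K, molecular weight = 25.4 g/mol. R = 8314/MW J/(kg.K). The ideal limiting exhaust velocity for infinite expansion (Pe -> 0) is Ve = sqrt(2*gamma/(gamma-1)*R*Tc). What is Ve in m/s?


R = 8314 / 25.4 = 327.32 J/(kg.K)
Ve = sqrt(2 * 1.26 / (1.26 - 1) * 327.32 * 2912) = 3039 m/s

3039 m/s


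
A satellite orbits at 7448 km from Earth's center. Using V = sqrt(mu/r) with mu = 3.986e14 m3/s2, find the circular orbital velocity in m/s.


V = sqrt(3.986e14 / 7448000) = 7316 m/s

7316 m/s


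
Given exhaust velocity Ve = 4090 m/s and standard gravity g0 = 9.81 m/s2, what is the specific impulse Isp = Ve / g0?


Isp = Ve / g0 = 4090 / 9.81 = 416.9 s

416.9 s


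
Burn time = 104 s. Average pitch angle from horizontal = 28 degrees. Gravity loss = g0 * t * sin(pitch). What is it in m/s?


GL = 9.81 * 104 * sin(28 deg) = 479 m/s

479 m/s


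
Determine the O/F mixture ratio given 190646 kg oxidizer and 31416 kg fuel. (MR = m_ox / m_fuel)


MR = 190646 / 31416 = 6.07

6.07


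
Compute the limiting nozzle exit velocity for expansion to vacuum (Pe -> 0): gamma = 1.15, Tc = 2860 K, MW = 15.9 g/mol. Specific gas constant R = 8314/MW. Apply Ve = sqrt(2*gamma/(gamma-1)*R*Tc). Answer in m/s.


R = 8314 / 15.9 = 522.89 J/(kg.K)
Ve = sqrt(2 * 1.15 / (1.15 - 1) * 522.89 * 2860) = 4789 m/s

4789 m/s


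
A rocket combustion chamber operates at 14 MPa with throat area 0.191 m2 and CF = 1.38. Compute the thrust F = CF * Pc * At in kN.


F = 1.38 * 14e6 * 0.191 = 3.6901e+06 N = 3690.1 kN

3690.1 kN


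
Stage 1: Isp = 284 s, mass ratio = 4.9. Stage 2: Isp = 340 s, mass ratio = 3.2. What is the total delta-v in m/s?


dV1 = 284 * 9.81 * ln(4.9) = 4427.7 m/s
dV2 = 340 * 9.81 * ln(3.2) = 3879.6 m/s
Total dV = 4427.7 + 3879.6 = 8307.3 m/s ~ 8307 m/s

8307 m/s


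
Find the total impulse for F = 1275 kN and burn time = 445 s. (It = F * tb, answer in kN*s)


It = 1275 * 445 = 567375 kN*s

567375 kN*s


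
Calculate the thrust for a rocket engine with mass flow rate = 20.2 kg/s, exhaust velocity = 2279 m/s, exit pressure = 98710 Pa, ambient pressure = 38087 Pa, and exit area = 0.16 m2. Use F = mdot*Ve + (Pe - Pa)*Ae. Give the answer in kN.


F = 20.2 * 2279 + (98710 - 38087) * 0.16 = 55735.0 N = 55.7 kN

55.7 kN


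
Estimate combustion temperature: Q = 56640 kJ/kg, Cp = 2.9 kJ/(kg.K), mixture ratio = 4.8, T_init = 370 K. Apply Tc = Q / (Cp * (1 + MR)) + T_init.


Tc = 56640 / (2.9 * (1 + 4.8)) + 370 = 3737 K

3737 K


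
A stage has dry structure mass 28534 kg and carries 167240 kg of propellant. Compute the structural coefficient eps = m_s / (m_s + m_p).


eps = 28534 / (28534 + 167240) = 0.1457

0.1457


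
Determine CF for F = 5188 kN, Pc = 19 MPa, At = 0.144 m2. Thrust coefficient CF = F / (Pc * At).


CF = 5188000 / (19e6 * 0.144) = 1.9

1.9


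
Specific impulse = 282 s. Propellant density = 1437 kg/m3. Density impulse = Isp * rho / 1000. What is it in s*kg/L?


rho*Isp = 282 * 1437 / 1000 = 405 s*kg/L

405 s*kg/L


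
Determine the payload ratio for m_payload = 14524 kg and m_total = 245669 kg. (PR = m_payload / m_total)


PR = 14524 / 245669 = 0.0591

0.0591


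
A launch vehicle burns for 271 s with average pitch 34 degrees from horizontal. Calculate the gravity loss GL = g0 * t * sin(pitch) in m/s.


GL = 9.81 * 271 * sin(34 deg) = 1487 m/s

1487 m/s


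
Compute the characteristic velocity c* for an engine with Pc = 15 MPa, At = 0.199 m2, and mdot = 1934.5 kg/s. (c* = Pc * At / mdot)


c* = 15e6 * 0.199 / 1934.5 = 1543 m/s

1543 m/s


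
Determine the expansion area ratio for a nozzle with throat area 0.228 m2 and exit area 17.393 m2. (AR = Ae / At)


AR = 17.393 / 0.228 = 76.3

76.3


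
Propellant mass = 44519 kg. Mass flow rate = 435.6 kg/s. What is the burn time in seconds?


tb = 44519 / 435.6 = 102.2 s

102.2 s


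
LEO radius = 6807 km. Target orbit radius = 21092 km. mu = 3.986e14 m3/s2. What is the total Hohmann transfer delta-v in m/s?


V1 = sqrt(mu/r1) = 7652.28 m/s
dV1 = V1*(sqrt(2*r2/(r1+r2)) - 1) = 1757.3 m/s
V2 = sqrt(mu/r2) = 4347.2 m/s
dV2 = V2*(1 - sqrt(2*r1/(r1+r2))) = 1310.46 m/s
Total dV = 3068 m/s

3068 m/s


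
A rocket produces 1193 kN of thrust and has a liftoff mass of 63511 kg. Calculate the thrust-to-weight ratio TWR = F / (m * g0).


TWR = 1193000 / (63511 * 9.81) = 1.91

1.91


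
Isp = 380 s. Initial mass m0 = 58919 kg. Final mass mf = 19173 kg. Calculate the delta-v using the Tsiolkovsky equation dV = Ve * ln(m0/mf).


Ve = 380 * 9.81 = 3727.8 m/s
dV = 3727.8 * ln(58919/19173) = 4185 m/s

4185 m/s


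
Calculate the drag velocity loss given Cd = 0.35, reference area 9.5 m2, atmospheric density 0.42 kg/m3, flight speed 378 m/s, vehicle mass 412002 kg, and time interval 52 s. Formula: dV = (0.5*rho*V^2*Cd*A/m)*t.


D = 0.5 * 0.42 * 378^2 * 0.35 * 9.5 = 99768.75 N
a = 99768.75 / 412002 = 0.2422 m/s2
dV = 0.2422 * 52 = 12.6 m/s

12.6 m/s


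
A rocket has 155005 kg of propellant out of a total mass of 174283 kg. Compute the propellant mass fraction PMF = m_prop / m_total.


PMF = 155005 / 174283 = 0.889

0.889


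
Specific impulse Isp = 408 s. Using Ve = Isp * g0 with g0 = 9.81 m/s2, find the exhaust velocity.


Ve = Isp * g0 = 408 * 9.81 = 4002.5 m/s

4002.5 m/s


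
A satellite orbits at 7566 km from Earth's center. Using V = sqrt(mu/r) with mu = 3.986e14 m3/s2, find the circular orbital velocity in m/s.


V = sqrt(3.986e14 / 7566000) = 7258 m/s

7258 m/s


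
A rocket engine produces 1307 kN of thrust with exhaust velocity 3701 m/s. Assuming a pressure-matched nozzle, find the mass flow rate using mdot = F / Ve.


mdot = F / Ve = 1307000 / 3701 = 353.1 kg/s

353.1 kg/s


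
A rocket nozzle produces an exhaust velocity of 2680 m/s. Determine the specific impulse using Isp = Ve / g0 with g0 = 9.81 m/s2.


Isp = Ve / g0 = 2680 / 9.81 = 273.2 s

273.2 s


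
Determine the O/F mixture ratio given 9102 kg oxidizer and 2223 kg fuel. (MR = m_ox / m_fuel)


MR = 9102 / 2223 = 4.09

4.09


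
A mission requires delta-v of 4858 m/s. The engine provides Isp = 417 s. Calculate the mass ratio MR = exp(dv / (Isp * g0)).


Ve = 417 * 9.81 = 4090.77 m/s
MR = exp(4858 / 4090.77) = 3.279

3.279


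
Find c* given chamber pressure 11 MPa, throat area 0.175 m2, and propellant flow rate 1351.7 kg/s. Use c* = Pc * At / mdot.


c* = 11e6 * 0.175 / 1351.7 = 1424 m/s

1424 m/s


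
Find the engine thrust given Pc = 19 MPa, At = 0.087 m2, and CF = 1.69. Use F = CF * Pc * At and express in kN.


F = 1.69 * 19e6 * 0.087 = 2.7936e+06 N = 2793.6 kN

2793.6 kN


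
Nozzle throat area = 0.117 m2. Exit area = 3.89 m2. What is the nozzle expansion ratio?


AR = 3.89 / 0.117 = 33.2

33.2


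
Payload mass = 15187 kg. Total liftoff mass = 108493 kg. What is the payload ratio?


PR = 15187 / 108493 = 0.14

0.14


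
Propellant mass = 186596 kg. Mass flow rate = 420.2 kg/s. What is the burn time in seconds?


tb = 186596 / 420.2 = 444.1 s

444.1 s


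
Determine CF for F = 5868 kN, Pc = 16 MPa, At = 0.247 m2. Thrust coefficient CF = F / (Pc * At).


CF = 5868000 / (16e6 * 0.247) = 1.48

1.48


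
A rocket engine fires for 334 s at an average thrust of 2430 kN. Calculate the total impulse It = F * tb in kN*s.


It = 2430 * 334 = 811620 kN*s

811620 kN*s


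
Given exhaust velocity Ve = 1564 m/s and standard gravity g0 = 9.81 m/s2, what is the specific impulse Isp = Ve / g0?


Isp = Ve / g0 = 1564 / 9.81 = 159.4 s

159.4 s


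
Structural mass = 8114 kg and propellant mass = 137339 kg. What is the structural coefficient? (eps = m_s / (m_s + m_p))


eps = 8114 / (8114 + 137339) = 0.0558

0.0558


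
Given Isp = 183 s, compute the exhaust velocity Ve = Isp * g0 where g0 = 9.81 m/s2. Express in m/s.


Ve = Isp * g0 = 183 * 9.81 = 1795.2 m/s

1795.2 m/s


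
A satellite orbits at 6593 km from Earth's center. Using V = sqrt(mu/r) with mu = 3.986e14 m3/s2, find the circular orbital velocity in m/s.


V = sqrt(3.986e14 / 6593000) = 7775 m/s

7775 m/s


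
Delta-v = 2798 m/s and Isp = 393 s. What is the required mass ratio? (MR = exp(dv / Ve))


Ve = 393 * 9.81 = 3855.33 m/s
MR = exp(2798 / 3855.33) = 2.066

2.066


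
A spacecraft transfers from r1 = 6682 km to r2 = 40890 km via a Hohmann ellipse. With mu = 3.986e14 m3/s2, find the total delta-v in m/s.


V1 = sqrt(mu/r1) = 7723.52 m/s
dV1 = V1*(sqrt(2*r2/(r1+r2)) - 1) = 2403.07 m/s
V2 = sqrt(mu/r2) = 3122.2 m/s
dV2 = V2*(1 - sqrt(2*r1/(r1+r2))) = 1467.37 m/s
Total dV = 3870 m/s

3870 m/s


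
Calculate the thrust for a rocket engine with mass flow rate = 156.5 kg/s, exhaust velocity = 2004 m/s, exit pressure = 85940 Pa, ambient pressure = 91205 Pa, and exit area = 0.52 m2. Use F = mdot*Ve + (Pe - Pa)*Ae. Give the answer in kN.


F = 156.5 * 2004 + (85940 - 91205) * 0.52 = 310888.0 N = 310.9 kN

310.9 kN


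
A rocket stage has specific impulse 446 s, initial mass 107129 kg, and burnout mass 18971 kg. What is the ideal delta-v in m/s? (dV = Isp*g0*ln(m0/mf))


Ve = 446 * 9.81 = 4375.26 m/s
dV = 4375.26 * ln(107129/18971) = 7574 m/s

7574 m/s


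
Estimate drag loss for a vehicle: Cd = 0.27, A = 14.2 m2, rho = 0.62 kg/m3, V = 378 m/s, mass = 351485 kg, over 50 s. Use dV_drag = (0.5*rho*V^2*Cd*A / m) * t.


D = 0.5 * 0.62 * 378^2 * 0.27 * 14.2 = 169823.35 N
a = 169823.35 / 351485 = 0.4832 m/s2
dV = 0.4832 * 50 = 24.2 m/s

24.2 m/s


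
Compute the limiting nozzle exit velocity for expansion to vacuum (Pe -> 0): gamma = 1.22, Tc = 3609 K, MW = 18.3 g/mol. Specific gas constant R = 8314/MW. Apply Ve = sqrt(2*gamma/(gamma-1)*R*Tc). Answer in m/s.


R = 8314 / 18.3 = 454.32 J/(kg.K)
Ve = sqrt(2 * 1.22 / (1.22 - 1) * 454.32 * 3609) = 4264 m/s

4264 m/s


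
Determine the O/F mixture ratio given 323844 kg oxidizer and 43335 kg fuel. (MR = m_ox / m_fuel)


MR = 323844 / 43335 = 7.47

7.47


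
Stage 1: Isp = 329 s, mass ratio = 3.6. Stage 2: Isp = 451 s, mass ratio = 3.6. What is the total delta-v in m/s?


dV1 = 329 * 9.81 * ln(3.6) = 4134.2 m/s
dV2 = 451 * 9.81 * ln(3.6) = 5667.2 m/s
Total dV = 4134.2 + 5667.2 = 9801.4 m/s ~ 9801 m/s

9801 m/s


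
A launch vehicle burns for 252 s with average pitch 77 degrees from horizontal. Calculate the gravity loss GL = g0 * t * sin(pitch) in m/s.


GL = 9.81 * 252 * sin(77 deg) = 2409 m/s

2409 m/s


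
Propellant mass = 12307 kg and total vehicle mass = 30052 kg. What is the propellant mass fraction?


PMF = 12307 / 30052 = 0.41

0.41


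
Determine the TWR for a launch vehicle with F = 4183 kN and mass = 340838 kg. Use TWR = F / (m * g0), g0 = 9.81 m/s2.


TWR = 4183000 / (340838 * 9.81) = 1.25

1.25


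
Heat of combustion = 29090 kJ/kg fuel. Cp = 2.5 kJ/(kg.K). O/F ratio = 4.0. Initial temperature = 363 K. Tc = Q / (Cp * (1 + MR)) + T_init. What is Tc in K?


Tc = 29090 / (2.5 * (1 + 4.0)) + 363 = 2690 K

2690 K


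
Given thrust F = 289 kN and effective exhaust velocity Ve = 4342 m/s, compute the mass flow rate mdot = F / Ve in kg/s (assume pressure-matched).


mdot = F / Ve = 289000 / 4342 = 66.6 kg/s

66.6 kg/s


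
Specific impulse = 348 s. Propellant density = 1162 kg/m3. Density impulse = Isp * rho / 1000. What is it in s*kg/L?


rho*Isp = 348 * 1162 / 1000 = 404 s*kg/L

404 s*kg/L


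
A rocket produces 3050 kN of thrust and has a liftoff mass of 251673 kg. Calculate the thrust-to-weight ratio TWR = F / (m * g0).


TWR = 3050000 / (251673 * 9.81) = 1.24

1.24


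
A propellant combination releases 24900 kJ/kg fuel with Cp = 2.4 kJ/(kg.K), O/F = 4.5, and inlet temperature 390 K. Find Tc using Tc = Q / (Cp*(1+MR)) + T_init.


Tc = 24900 / (2.4 * (1 + 4.5)) + 390 = 2276 K

2276 K


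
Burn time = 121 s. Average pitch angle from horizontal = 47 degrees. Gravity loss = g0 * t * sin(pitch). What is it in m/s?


GL = 9.81 * 121 * sin(47 deg) = 868 m/s

868 m/s


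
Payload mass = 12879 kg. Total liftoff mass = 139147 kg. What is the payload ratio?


PR = 12879 / 139147 = 0.0926

0.0926


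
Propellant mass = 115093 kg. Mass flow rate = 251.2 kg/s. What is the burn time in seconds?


tb = 115093 / 251.2 = 458.2 s

458.2 s


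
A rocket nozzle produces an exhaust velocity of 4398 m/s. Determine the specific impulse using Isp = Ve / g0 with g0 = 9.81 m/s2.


Isp = Ve / g0 = 4398 / 9.81 = 448.3 s

448.3 s


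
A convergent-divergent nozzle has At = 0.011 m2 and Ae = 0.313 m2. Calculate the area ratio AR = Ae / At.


AR = 0.313 / 0.011 = 28.5

28.5


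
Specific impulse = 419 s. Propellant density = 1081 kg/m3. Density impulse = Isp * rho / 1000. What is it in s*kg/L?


rho*Isp = 419 * 1081 / 1000 = 453 s*kg/L

453 s*kg/L


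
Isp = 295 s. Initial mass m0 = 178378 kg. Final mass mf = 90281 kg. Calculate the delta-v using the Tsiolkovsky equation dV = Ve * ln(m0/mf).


Ve = 295 * 9.81 = 2893.95 m/s
dV = 2893.95 * ln(178378/90281) = 1971 m/s

1971 m/s


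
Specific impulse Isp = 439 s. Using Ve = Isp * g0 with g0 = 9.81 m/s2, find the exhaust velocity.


Ve = Isp * g0 = 439 * 9.81 = 4306.6 m/s

4306.6 m/s


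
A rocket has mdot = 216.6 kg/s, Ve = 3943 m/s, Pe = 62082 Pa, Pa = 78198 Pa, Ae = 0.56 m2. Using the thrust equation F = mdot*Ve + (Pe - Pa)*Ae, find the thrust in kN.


F = 216.6 * 3943 + (62082 - 78198) * 0.56 = 845029.0 N = 845.0 kN

845.0 kN


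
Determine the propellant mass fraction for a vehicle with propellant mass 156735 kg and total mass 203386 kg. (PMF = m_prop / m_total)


PMF = 156735 / 203386 = 0.771

0.771


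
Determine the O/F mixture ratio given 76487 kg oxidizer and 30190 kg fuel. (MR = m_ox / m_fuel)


MR = 76487 / 30190 = 2.53

2.53


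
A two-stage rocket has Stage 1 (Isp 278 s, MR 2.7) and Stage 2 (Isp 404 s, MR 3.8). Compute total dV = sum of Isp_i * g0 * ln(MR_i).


dV1 = 278 * 9.81 * ln(2.7) = 2708.8 m/s
dV2 = 404 * 9.81 * ln(3.8) = 5290.9 m/s
Total dV = 2708.8 + 5290.9 = 7999.7 m/s ~ 8000 m/s

8000 m/s


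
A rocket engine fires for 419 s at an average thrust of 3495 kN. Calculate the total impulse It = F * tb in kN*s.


It = 3495 * 419 = 1464405 kN*s

1464405 kN*s


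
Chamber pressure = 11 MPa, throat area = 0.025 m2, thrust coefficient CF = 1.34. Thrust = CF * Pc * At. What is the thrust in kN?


F = 1.34 * 11e6 * 0.025 = 368500.0 N = 368.5 kN

368.5 kN


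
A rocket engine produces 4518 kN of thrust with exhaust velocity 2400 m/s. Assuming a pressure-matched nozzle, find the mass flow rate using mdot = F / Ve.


mdot = F / Ve = 4518000 / 2400 = 1882.5 kg/s

1882.5 kg/s


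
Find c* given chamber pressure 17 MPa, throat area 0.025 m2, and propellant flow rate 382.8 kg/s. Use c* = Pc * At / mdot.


c* = 17e6 * 0.025 / 382.8 = 1110 m/s

1110 m/s


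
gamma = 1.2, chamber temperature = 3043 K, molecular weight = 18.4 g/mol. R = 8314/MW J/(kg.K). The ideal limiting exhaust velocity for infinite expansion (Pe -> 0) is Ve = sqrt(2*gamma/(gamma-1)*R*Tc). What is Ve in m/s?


R = 8314 / 18.4 = 451.85 J/(kg.K)
Ve = sqrt(2 * 1.2 / (1.2 - 1) * 451.85 * 3043) = 4062 m/s

4062 m/s


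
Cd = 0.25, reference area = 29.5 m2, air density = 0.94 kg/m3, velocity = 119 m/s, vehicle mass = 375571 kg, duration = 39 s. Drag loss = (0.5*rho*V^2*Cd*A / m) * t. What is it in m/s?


D = 0.5 * 0.94 * 119^2 * 0.25 * 29.5 = 49085.57 N
a = 49085.57 / 375571 = 0.1307 m/s2
dV = 0.1307 * 39 = 5.1 m/s

5.1 m/s


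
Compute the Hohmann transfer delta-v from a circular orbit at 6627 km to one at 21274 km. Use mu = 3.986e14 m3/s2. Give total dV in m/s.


V1 = sqrt(mu/r1) = 7755.51 m/s
dV1 = V1*(sqrt(2*r2/(r1+r2)) - 1) = 1821.72 m/s
V2 = sqrt(mu/r2) = 4328.57 m/s
dV2 = V2*(1 - sqrt(2*r1/(r1+r2))) = 1345.19 m/s
Total dV = 3167 m/s

3167 m/s


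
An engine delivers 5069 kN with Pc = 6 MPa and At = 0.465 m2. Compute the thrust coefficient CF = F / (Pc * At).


CF = 5069000 / (6e6 * 0.465) = 1.82

1.82


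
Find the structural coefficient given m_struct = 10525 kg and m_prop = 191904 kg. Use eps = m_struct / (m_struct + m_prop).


eps = 10525 / (10525 + 191904) = 0.052

0.052


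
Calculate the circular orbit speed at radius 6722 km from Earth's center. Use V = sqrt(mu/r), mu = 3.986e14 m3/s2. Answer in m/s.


V = sqrt(3.986e14 / 6722000) = 7701 m/s

7701 m/s


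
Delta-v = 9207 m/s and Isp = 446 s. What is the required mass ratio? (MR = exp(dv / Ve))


Ve = 446 * 9.81 = 4375.26 m/s
MR = exp(9207 / 4375.26) = 8.202

8.202


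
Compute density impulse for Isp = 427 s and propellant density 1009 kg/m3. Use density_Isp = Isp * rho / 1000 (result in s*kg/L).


rho*Isp = 427 * 1009 / 1000 = 431 s*kg/L

431 s*kg/L


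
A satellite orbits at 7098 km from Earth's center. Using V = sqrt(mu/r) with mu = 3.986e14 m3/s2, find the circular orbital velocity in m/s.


V = sqrt(3.986e14 / 7098000) = 7494 m/s

7494 m/s


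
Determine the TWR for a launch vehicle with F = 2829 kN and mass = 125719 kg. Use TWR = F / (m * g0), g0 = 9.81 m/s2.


TWR = 2829000 / (125719 * 9.81) = 2.29

2.29


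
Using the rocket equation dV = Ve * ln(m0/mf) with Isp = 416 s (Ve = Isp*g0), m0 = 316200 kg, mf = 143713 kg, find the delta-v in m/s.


Ve = 416 * 9.81 = 4080.96 m/s
dV = 4080.96 * ln(316200/143713) = 3218 m/s

3218 m/s


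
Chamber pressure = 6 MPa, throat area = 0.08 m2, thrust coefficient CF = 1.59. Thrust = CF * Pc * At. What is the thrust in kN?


F = 1.59 * 6e6 * 0.08 = 763200.0 N = 763.2 kN

763.2 kN


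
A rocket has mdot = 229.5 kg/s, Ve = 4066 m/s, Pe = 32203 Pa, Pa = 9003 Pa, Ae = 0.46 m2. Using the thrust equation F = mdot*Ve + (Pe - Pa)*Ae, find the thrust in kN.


F = 229.5 * 4066 + (32203 - 9003) * 0.46 = 943819.0 N = 943.8 kN

943.8 kN


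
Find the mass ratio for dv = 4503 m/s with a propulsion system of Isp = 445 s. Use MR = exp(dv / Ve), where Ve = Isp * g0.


Ve = 445 * 9.81 = 4365.45 m/s
MR = exp(4503 / 4365.45) = 2.805

2.805


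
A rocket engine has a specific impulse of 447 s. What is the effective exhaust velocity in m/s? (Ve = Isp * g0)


Ve = Isp * g0 = 447 * 9.81 = 4385.1 m/s

4385.1 m/s


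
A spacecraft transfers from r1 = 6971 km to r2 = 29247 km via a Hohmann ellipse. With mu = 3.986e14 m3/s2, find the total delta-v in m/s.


V1 = sqrt(mu/r1) = 7561.73 m/s
dV1 = V1*(sqrt(2*r2/(r1+r2)) - 1) = 2048.08 m/s
V2 = sqrt(mu/r2) = 3691.71 m/s
dV2 = V2*(1 - sqrt(2*r1/(r1+r2))) = 1401.22 m/s
Total dV = 3449 m/s

3449 m/s


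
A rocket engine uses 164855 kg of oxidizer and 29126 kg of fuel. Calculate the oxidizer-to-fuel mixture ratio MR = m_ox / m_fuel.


MR = 164855 / 29126 = 5.66

5.66


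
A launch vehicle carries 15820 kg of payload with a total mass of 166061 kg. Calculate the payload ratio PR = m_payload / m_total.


PR = 15820 / 166061 = 0.0953

0.0953


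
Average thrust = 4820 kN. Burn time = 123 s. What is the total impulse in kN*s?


It = 4820 * 123 = 592860 kN*s

592860 kN*s


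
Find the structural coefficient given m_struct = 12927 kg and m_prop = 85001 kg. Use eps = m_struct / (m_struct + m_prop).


eps = 12927 / (12927 + 85001) = 0.132

0.132


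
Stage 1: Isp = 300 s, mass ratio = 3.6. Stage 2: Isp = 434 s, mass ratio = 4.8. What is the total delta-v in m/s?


dV1 = 300 * 9.81 * ln(3.6) = 3769.8 m/s
dV2 = 434 * 9.81 * ln(4.8) = 6678.4 m/s
Total dV = 3769.8 + 6678.4 = 10448.2 m/s ~ 10448 m/s

10448 m/s


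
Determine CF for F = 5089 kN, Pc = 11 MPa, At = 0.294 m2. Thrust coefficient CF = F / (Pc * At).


CF = 5089000 / (11e6 * 0.294) = 1.57

1.57


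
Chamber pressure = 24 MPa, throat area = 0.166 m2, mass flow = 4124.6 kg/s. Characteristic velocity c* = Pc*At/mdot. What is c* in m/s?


c* = 24e6 * 0.166 / 4124.6 = 966 m/s

966 m/s


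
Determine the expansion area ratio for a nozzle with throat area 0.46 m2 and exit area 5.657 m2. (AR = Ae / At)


AR = 5.657 / 0.46 = 12.3

12.3


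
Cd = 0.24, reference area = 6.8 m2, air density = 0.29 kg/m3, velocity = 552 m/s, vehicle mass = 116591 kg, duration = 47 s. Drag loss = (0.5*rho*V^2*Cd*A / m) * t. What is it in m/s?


D = 0.5 * 0.29 * 552^2 * 0.24 * 6.8 = 72105.15 N
a = 72105.15 / 116591 = 0.6184 m/s2
dV = 0.6184 * 47 = 29.1 m/s

29.1 m/s


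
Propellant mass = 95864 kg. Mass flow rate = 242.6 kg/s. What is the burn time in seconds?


tb = 95864 / 242.6 = 395.2 s

395.2 s


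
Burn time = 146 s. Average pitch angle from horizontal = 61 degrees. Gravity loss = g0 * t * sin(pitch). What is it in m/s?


GL = 9.81 * 146 * sin(61 deg) = 1253 m/s

1253 m/s


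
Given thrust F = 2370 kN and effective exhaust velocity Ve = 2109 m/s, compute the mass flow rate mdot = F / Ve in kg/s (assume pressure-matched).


mdot = F / Ve = 2370000 / 2109 = 1123.8 kg/s

1123.8 kg/s


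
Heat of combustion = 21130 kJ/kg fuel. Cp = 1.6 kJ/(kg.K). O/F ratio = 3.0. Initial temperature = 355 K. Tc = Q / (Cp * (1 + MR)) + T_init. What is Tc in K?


Tc = 21130 / (1.6 * (1 + 3.0)) + 355 = 3657 K

3657 K


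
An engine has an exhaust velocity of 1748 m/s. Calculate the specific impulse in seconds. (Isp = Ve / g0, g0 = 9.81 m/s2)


Isp = Ve / g0 = 1748 / 9.81 = 178.2 s

178.2 s


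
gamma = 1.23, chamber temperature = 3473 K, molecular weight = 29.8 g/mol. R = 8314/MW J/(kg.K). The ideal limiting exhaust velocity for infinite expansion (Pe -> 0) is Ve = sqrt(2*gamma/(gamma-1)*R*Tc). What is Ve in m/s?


R = 8314 / 29.8 = 278.99 J/(kg.K)
Ve = sqrt(2 * 1.23 / (1.23 - 1) * 278.99 * 3473) = 3219 m/s

3219 m/s


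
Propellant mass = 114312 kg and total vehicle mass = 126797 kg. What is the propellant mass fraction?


PMF = 114312 / 126797 = 0.902

0.902


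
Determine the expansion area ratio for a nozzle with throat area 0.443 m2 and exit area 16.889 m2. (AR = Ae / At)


AR = 16.889 / 0.443 = 38.1

38.1


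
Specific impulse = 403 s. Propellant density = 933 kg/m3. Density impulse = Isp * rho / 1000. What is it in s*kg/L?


rho*Isp = 403 * 933 / 1000 = 376 s*kg/L

376 s*kg/L


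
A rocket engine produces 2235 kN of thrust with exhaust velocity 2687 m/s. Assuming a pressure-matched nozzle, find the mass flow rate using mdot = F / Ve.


mdot = F / Ve = 2235000 / 2687 = 831.8 kg/s

831.8 kg/s


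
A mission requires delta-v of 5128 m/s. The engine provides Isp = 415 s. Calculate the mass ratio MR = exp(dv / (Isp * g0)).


Ve = 415 * 9.81 = 4071.15 m/s
MR = exp(5128 / 4071.15) = 3.524

3.524


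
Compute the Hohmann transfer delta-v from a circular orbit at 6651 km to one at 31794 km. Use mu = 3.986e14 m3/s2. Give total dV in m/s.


V1 = sqrt(mu/r1) = 7741.5 m/s
dV1 = V1*(sqrt(2*r2/(r1+r2)) - 1) = 2214.68 m/s
V2 = sqrt(mu/r2) = 3540.76 m/s
dV2 = V2*(1 - sqrt(2*r1/(r1+r2))) = 1458.02 m/s
Total dV = 3673 m/s

3673 m/s


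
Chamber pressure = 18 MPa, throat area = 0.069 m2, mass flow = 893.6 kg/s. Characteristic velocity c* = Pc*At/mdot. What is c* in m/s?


c* = 18e6 * 0.069 / 893.6 = 1390 m/s

1390 m/s


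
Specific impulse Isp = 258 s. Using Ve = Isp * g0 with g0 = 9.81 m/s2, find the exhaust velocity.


Ve = Isp * g0 = 258 * 9.81 = 2531.0 m/s

2531.0 m/s


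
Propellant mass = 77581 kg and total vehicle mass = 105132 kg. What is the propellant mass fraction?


PMF = 77581 / 105132 = 0.738

0.738


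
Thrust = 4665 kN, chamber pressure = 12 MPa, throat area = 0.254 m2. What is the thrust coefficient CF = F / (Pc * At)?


CF = 4665000 / (12e6 * 0.254) = 1.53

1.53


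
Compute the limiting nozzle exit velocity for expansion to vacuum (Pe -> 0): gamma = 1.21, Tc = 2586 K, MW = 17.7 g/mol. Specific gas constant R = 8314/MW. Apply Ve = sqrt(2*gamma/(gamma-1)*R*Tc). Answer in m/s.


R = 8314 / 17.7 = 469.72 J/(kg.K)
Ve = sqrt(2 * 1.21 / (1.21 - 1) * 469.72 * 2586) = 3741 m/s

3741 m/s


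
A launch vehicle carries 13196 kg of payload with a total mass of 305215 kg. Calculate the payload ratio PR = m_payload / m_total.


PR = 13196 / 305215 = 0.0432

0.0432


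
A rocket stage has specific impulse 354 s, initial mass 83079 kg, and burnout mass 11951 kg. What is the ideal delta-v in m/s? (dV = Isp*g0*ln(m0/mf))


Ve = 354 * 9.81 = 3472.74 m/s
dV = 3472.74 * ln(83079/11951) = 6734 m/s

6734 m/s


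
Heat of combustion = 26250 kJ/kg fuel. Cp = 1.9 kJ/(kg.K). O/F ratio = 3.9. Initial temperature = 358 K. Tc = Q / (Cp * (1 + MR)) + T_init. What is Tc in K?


Tc = 26250 / (1.9 * (1 + 3.9)) + 358 = 3178 K

3178 K


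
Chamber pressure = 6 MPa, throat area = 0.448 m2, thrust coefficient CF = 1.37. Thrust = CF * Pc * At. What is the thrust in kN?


F = 1.37 * 6e6 * 0.448 = 3.6826e+06 N = 3682.6 kN

3682.6 kN


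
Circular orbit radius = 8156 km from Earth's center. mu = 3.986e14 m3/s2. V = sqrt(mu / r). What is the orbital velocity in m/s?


V = sqrt(3.986e14 / 8156000) = 6991 m/s

6991 m/s


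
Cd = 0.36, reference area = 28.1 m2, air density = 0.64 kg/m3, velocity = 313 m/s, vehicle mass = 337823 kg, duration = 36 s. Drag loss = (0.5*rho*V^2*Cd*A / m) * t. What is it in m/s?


D = 0.5 * 0.64 * 313^2 * 0.36 * 28.1 = 317137.41 N
a = 317137.41 / 337823 = 0.9388 m/s2
dV = 0.9388 * 36 = 33.8 m/s

33.8 m/s


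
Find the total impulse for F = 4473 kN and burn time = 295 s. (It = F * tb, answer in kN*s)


It = 4473 * 295 = 1319535 kN*s

1319535 kN*s


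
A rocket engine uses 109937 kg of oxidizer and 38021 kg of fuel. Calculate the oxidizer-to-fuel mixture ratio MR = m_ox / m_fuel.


MR = 109937 / 38021 = 2.89

2.89


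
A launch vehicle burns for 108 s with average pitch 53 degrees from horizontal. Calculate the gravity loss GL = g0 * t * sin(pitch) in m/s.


GL = 9.81 * 108 * sin(53 deg) = 846 m/s

846 m/s


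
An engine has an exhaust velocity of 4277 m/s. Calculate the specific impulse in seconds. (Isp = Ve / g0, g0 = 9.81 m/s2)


Isp = Ve / g0 = 4277 / 9.81 = 436.0 s

436.0 s


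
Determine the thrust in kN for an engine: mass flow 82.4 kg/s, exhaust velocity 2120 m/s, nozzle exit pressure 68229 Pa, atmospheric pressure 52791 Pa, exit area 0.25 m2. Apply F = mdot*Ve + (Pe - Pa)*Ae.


F = 82.4 * 2120 + (68229 - 52791) * 0.25 = 178548.0 N = 178.5 kN

178.5 kN


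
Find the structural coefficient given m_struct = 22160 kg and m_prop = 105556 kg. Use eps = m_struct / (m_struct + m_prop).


eps = 22160 / (22160 + 105556) = 0.1735

0.1735


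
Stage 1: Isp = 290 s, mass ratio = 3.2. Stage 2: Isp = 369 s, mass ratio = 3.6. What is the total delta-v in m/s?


dV1 = 290 * 9.81 * ln(3.2) = 3309.0 m/s
dV2 = 369 * 9.81 * ln(3.6) = 4636.8 m/s
Total dV = 3309.0 + 4636.8 = 7945.8 m/s ~ 7946 m/s

7946 m/s


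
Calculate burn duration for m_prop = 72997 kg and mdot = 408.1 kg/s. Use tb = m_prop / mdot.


tb = 72997 / 408.1 = 178.9 s

178.9 s


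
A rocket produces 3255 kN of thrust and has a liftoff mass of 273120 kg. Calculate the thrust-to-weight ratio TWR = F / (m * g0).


TWR = 3255000 / (273120 * 9.81) = 1.21

1.21


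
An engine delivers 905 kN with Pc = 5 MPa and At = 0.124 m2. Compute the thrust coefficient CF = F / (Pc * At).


CF = 905000 / (5e6 * 0.124) = 1.46

1.46


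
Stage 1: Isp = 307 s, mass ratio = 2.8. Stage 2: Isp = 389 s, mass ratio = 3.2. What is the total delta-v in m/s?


dV1 = 307 * 9.81 * ln(2.8) = 3100.9 m/s
dV2 = 389 * 9.81 * ln(3.2) = 4438.7 m/s
Total dV = 3100.9 + 4438.7 = 7539.6 m/s ~ 7540 m/s

7540 m/s


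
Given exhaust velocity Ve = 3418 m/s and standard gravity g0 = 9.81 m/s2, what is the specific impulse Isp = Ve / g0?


Isp = Ve / g0 = 3418 / 9.81 = 348.4 s

348.4 s


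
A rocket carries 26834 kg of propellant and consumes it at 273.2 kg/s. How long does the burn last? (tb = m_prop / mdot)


tb = 26834 / 273.2 = 98.2 s

98.2 s


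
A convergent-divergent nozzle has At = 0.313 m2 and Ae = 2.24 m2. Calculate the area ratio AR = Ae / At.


AR = 2.24 / 0.313 = 7.2

7.2


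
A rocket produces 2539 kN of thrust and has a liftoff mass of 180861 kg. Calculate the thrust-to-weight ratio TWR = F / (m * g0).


TWR = 2539000 / (180861 * 9.81) = 1.43

1.43


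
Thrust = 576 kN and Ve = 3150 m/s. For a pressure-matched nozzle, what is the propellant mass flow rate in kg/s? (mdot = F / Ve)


mdot = F / Ve = 576000 / 3150 = 182.9 kg/s

182.9 kg/s


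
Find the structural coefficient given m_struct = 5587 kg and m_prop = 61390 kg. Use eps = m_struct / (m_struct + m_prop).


eps = 5587 / (5587 + 61390) = 0.0834

0.0834


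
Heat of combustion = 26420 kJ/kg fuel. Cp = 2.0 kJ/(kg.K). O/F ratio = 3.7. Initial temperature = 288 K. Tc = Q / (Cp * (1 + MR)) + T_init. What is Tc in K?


Tc = 26420 / (2.0 * (1 + 3.7)) + 288 = 3099 K

3099 K


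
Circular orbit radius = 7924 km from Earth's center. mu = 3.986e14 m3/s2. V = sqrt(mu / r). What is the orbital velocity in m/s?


V = sqrt(3.986e14 / 7924000) = 7092 m/s

7092 m/s


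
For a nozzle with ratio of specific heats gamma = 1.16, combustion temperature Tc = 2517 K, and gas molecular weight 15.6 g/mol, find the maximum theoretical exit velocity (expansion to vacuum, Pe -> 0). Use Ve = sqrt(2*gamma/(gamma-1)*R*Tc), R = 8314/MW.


R = 8314 / 15.6 = 532.95 J/(kg.K)
Ve = sqrt(2 * 1.16 / (1.16 - 1) * 532.95 * 2517) = 4410 m/s

4410 m/s


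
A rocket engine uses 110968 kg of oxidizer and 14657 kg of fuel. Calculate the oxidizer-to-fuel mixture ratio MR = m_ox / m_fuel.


MR = 110968 / 14657 = 7.57

7.57


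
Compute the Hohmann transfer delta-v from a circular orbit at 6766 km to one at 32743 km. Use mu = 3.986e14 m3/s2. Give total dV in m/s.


V1 = sqrt(mu/r1) = 7675.43 m/s
dV1 = V1*(sqrt(2*r2/(r1+r2)) - 1) = 2206.21 m/s
V2 = sqrt(mu/r2) = 3489.07 m/s
dV2 = V2*(1 - sqrt(2*r1/(r1+r2))) = 1447.13 m/s
Total dV = 3653 m/s

3653 m/s


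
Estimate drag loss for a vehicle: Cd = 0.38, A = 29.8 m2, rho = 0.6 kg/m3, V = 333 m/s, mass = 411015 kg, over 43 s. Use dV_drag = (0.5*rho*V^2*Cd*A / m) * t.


D = 0.5 * 0.6 * 333^2 * 0.38 * 29.8 = 376712.11 N
a = 376712.11 / 411015 = 0.9165 m/s2
dV = 0.9165 * 43 = 39.4 m/s

39.4 m/s


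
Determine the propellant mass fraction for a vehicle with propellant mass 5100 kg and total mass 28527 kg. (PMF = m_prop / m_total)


PMF = 5100 / 28527 = 0.179

0.179
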